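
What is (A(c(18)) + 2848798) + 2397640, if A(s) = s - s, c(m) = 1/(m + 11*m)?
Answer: 5246438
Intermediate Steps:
c(m) = 1/(12*m)
A(s) = 0
(A(c(18)) + 2848798) + 2397640 = (0 + 2848798) + 2397640 = 2848798 + 2397640 = 5246438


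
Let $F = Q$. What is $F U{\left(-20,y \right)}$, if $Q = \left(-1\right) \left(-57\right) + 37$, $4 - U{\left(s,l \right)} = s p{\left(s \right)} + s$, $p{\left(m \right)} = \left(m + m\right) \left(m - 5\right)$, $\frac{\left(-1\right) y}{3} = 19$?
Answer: $1882256$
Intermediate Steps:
$y = -57$ ($y = \left(-3\right) 19 = -57$)
$p{\left(m \right)} = 2 m \left(-5 + m\right)$
$U{\left(s,l \right)} = 4 - s - 2 s^{2} \left(-5 + s\right)$ ($U{\left(s,l \right)} = 4 - \left(s 2 s \left(-5 + s\right) + s\right) = 4 - \left(2 s^{2} \left(-5 + s\right) + s\right) = 4 - \left(s + 2 s^{2} \left(-5 + s\right)\right) = 4 - s - 2 s^{2} \left(-5 + s\right)$)
$Q = 94$ ($Q = 57 + 37 = 94$)
$F = 94$
$F U{\left(-20,y \right)} = 94 \left(4 - -20 + 2 \left(-20\right)^{2} \left(5 - -20\right)\right) = 94 \left(4 + 20 + 2 \cdot 400 \left(5 + 20\right)\right) = 94 \left(4 + 20 + 2 \cdot 400 \cdot 25\right) = 94 \left(4 + 20 + 20000\right) = 94 \cdot 20024 = 1882256$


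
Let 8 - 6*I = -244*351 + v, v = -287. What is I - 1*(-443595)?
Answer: 2747509/6 ≈ 4.5792e+5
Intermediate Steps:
I = 85939/6 (I = 4/3 - (-244*351 - 287)/6 = 4/3 - (-85644 - 287)/6 = 4/3 - ⅙*(-85931) = 4/3 + 85931/6 = 85939/6 ≈ 14323.)
I - 1*(-443595) = 85939/6 - 1*(-443595) = 85939/6 + 443595 = 2747509/6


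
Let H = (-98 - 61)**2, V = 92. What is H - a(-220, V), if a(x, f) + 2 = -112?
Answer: 25395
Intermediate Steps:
a(x, f) = -114 (a(x, f) = -2 - 112 = -114)
H = 25281 (H = (-159)**2 = 25281)
H - a(-220, V) = 25281 - 1*(-114) = 25281 + 114 = 25395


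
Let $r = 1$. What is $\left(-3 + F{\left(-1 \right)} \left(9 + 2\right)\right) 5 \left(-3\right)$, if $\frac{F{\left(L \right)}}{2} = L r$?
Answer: $375$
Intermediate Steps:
$F{\left(L \right)} = 2 L$ ($F{\left(L \right)} = 2 L 1 = 2 L$)
$\left(-3 + F{\left(-1 \right)} \left(9 + 2\right)\right) 5 \left(-3\right) = \left(-3 + 2 \left(-1\right) \left(9 + 2\right)\right) 5 \left(-3\right) = \left(-3 - 22\right) \left(-15\right) = \left(-25\right) \left(-15\right) = 375$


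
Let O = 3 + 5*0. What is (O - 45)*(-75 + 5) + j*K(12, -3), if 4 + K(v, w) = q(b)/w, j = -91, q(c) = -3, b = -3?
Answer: 3213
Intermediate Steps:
O = 3 (O = 3 + 0 = 3)
K(v, w) = -4 - 3/w
(O - 45)*(-75 + 5) + j*K(12, -3) = (3 - 45)*(-75 + 5) - 91*(-4 - 3/(-3)) = -42*(-70) - 91*(-4 - 3*(-1/3)) = 2940 - 91*(-4 + 1) = 2940 - 91*(-3) = 2940 + 273 = 3213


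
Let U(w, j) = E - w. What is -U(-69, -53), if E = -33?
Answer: -36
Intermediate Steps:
U(w, j) = -33 - w
-U(-69, -53) = -(-33 - 1*(-69)) = -(-33 + 69) = -1*36 = -36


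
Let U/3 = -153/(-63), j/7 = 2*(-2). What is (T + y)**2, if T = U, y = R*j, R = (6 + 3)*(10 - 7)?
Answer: 27468081/49 ≈ 5.6057e+5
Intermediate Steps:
R = 27 (R = 9*3 = 27)
j = -28 (j = 7*(2*(-2)) = 7*(-4) = -28)
y = -756 (y = 27*(-28) = -756)
U = 51/7 (U = 3*(-153/(-63)) = 3*(-153*(-1/63)) = 3*(17/7) = 51/7 ≈ 7.2857)
T = 51/7 ≈ 7.2857
(T + y)**2 = (51/7 - 756)**2 = (-5241/7)**2 = 27468081/49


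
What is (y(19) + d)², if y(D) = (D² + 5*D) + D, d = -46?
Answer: 184041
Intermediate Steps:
y(D) = D² + 6*D
(y(19) + d)² = (19*(6 + 19) - 46)² = (19*25 - 46)² = (475 - 46)² = 429² = 184041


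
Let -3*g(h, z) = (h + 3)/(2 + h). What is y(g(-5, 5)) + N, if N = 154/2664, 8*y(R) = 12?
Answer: 2075/1332 ≈ 1.5578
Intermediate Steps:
g(h, z) = -(3 + h)/(3*(2 + h)) (g(h, z) = -(h + 3)/(3*(2 + h)) = -(3 + h)/(3*(2 + h)))
y(R) = 3/2 (y(R) = (1/8)*12 = 3/2)
N = 77/1332 (N = 154*(1/2664) = 77/1332 ≈ 0.057808)
y(g(-5, 5)) + N = 3/2 + 77/1332 = 2075/1332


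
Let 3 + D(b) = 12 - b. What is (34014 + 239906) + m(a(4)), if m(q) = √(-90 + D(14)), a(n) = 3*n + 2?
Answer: 273920 + I*√95 ≈ 2.7392e+5 + 9.7468*I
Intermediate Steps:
a(n) = 2 + 3*n
D(b) = 9 - b (D(b) = -3 + (12 - b) = 9 - b)
m(q) = I*√95 (m(q) = √(-90 + (9 - 1*14)) = √(-90 + (9 - 14)) = √(-90 - 5) = √(-95) = I*√95)
(34014 + 239906) + m(a(4)) = (34014 + 239906) + I*√95 = 273920 + I*√95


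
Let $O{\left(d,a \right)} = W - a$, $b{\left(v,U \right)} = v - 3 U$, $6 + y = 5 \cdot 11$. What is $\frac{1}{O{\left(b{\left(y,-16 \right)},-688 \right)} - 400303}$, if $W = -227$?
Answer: $- \frac{1}{399842} \approx -2.501 \cdot 10^{-6}$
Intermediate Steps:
$y = 49$ ($y = -6 + 5 \cdot 11 = -6 + 55 = 49$)
$O{\left(d,a \right)} = -227 - a$
$\frac{1}{O{\left(b{\left(y,-16 \right)},-688 \right)} - 400303} = \frac{1}{\left(-227 - -688\right) - 400303} = \frac{1}{\left(-227 + 688\right) + \left(-495773 + 95470\right)} = \frac{1}{461 - 400303} = \frac{1}{-399842} = - \frac{1}{399842}$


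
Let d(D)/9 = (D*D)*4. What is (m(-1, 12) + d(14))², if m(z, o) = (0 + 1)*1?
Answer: 49801249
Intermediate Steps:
m(z, o) = 1 (m(z, o) = 1*1 = 1)
d(D) = 36*D² (d(D) = 9*((D*D)*4) = 9*(D²*4) = 9*(4*D²) = 36*D²)
(m(-1, 12) + d(14))² = (1 + 36*14²)² = (1 + 36*196)² = (1 + 7056)² = 7057² = 49801249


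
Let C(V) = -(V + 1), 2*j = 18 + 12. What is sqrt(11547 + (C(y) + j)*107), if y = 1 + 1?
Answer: sqrt(12831) ≈ 113.27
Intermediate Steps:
j = 15 (j = (18 + 12)/2 = (1/2)*30 = 15)
y = 2
C(V) = -1 - V (C(V) = -(1 + V) = -1 - V)
sqrt(11547 + (C(y) + j)*107) = sqrt(11547 + ((-1 - 1*2) + 15)*107) = sqrt(11547 + ((-1 - 2) + 15)*107) = sqrt(11547 + (-3 + 15)*107) = sqrt(11547 + 12*107) = sqrt(11547 + 1284) = sqrt(12831)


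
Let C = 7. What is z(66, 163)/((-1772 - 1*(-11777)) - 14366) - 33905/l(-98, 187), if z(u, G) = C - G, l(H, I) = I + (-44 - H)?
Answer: -147822109/1051001 ≈ -140.65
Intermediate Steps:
l(H, I) = -44 + I - H
z(u, G) = 7 - G
z(66, 163)/((-1772 - 1*(-11777)) - 14366) - 33905/l(-98, 187) = (7 - 1*163)/((-1772 - 1*(-11777)) - 14366) - 33905/(-44 + 187 - 1*(-98)) = (7 - 163)/((-1772 + 11777) - 14366) - 33905/(-44 + 187 + 98) = -156/(10005 - 14366) - 33905/241 = -156/(-4361) - 33905*1/241 = -156*(-1/4361) - 33905/241 = 156/4361 - 33905/241 = -147822109/1051001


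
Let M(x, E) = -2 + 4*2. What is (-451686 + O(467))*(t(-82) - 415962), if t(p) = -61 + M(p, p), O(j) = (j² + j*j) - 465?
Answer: 6645039541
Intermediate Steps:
M(x, E) = 6 (M(x, E) = -2 + 8 = 6)
O(j) = -465 + 2*j² (O(j) = (j² + j²) - 465 = 2*j² - 465 = -465 + 2*j²)
t(p) = -55 (t(p) = -61 + 6 = -55)
(-451686 + O(467))*(t(-82) - 415962) = (-451686 + (-465 + 2*467²))*(-55 - 415962) = (-451686 + (-465 + 2*218089))*(-416017) = (-451686 + (-465 + 436178))*(-416017) = (-451686 + 435713)*(-416017) = -15973*(-416017) = 6645039541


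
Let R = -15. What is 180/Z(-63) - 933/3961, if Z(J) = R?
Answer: -48465/3961 ≈ -12.236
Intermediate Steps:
Z(J) = -15
180/Z(-63) - 933/3961 = 180/(-15) - 933/3961 = 180*(-1/15) - 933*1/3961 = -12 - 933/3961 = -48465/3961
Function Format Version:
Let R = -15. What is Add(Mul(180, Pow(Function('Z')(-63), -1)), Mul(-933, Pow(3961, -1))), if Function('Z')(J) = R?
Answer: Rational(-48465, 3961) ≈ -12.236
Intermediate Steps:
Function('Z')(J) = -15
Add(Mul(180, Pow(Function('Z')(-63), -1)), Mul(-933, Pow(3961, -1))) = Add(Mul(180, Pow(-15, -1)), Mul(-933, Pow(3961, -1))) = Add(Mul(180, Rational(-1, 15)), Mul(-933, Rational(1, 3961))) = Add(-12, Rational(-933, 3961)) = Rational(-48465, 3961)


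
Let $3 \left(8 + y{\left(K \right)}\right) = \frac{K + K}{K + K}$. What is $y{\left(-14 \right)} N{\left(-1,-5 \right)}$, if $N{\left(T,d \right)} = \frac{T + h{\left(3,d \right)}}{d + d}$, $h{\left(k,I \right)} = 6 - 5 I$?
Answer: $23$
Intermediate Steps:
$N{\left(T,d \right)} = \frac{6 + T - 5 d}{2 d}$ ($N{\left(T,d \right)} = \frac{T - \left(-6 + 5 d\right)}{d + d} = \frac{6 + T - 5 d}{2 d}$)
$y{\left(K \right)} = - \frac{23}{3}$ ($y{\left(K \right)} = -8 + \frac{\left(K + K\right) \frac{1}{K + K}}{3} = -8 + \frac{2 K \frac{1}{2 K}}{3} = -8 + \frac{1}{3} \cdot 1 = -8 + \frac{1}{3} = - \frac{23}{3}$)
$y{\left(-14 \right)} N{\left(-1,-5 \right)} = - \frac{23 \frac{6 - 1 - -25}{2 \left(-5\right)}}{3} = - \frac{23 \cdot \frac{1}{2} \left(- \frac{1}{5}\right) \left(6 - 1 + 25\right)}{3} = - \frac{23 \cdot \frac{1}{2} \left(- \frac{1}{5}\right) 30}{3} = \left(- \frac{23}{3}\right) \left(-3\right) = 23$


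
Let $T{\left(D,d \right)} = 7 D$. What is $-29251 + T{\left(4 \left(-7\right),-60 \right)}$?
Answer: $-29447$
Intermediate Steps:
$-29251 + T{\left(4 \left(-7\right),-60 \right)} = -29251 + 7 \cdot 4 \left(-7\right) = -29251 + 7 \left(-28\right) = -29251 - 196 = -29447$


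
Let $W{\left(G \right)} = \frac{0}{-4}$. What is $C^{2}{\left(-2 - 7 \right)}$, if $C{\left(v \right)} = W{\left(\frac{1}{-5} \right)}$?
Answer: $0$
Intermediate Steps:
$W{\left(G \right)} = 0$ ($W{\left(G \right)} = 0 \left(- \frac{1}{4}\right) = 0$)
$C{\left(v \right)} = 0$
$C^{2}{\left(-2 - 7 \right)} = 0^{2} = 0$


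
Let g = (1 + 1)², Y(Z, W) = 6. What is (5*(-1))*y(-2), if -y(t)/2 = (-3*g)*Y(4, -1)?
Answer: -720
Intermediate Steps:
g = 4 (g = 2² = 4)
y(t) = 144 (y(t) = -2*(-3*4)*6 = -(-24)*6 = -2*(-72) = 144)
(5*(-1))*y(-2) = (5*(-1))*144 = -5*144 = -720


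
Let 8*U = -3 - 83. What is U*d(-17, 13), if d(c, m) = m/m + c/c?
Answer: -43/2 ≈ -21.500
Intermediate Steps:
d(c, m) = 2 (d(c, m) = 1 + 1 = 2)
U = -43/4 (U = (-3 - 83)/8 = (⅛)*(-86) = -43/4 ≈ -10.750)
U*d(-17, 13) = -43/4*2 = -43/2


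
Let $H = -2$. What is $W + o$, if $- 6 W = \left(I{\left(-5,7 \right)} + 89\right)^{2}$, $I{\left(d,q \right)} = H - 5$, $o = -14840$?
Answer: $- \frac{47882}{3} \approx -15961.0$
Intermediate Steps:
$I{\left(d,q \right)} = -7$ ($I{\left(d,q \right)} = -2 - 5 = -7$)
$W = - \frac{3362}{3}$ ($W = - \frac{\left(-7 + 89\right)^{2}}{6} = - \frac{82^{2}}{6} = \left(- \frac{1}{6}\right) 6724 = - \frac{3362}{3} \approx -1120.7$)
$W + o = - \frac{3362}{3} - 14840 = - \frac{47882}{3}$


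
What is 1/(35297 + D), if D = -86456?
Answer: -1/51159 ≈ -1.9547e-5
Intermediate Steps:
1/(35297 + D) = 1/(35297 - 86456) = 1/(-51159) = -1/51159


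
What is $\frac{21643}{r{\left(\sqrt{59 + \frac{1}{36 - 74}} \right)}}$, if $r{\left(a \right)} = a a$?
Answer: $\frac{822434}{2241} \approx 366.99$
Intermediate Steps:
$r{\left(a \right)} = a^{2}$
$\frac{21643}{r{\left(\sqrt{59 + \frac{1}{36 - 74}} \right)}} = \frac{21643}{\left(\sqrt{59 + \frac{1}{36 - 74}}\right)^{2}} = \frac{21643}{\left(\sqrt{59 + \frac{1}{-38}}\right)^{2}} = \frac{21643}{\left(\sqrt{59 - \frac{1}{38}}\right)^{2}} = \frac{21643}{\left(\sqrt{\frac{2241}{38}}\right)^{2}} = \frac{21643}{\left(\frac{3 \sqrt{9462}}{38}\right)^{2}} = \frac{21643}{\frac{2241}{38}} = 21643 \cdot \frac{38}{2241} = \frac{822434}{2241}$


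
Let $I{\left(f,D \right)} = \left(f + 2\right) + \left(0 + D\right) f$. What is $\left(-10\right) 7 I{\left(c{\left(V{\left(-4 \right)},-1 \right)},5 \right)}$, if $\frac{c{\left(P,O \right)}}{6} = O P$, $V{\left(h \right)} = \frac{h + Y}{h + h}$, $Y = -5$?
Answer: $2695$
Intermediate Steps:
$V{\left(h \right)} = \frac{-5 + h}{2 h}$ ($V{\left(h \right)} = \frac{h - 5}{h + h} = \frac{-5 + h}{2 h}$)
$c{\left(P,O \right)} = 6 O P$
$I{\left(f,D \right)} = 2 + f + D f$ ($I{\left(f,D \right)} = \left(2 + f\right) + D f = 2 + f + D f$)
$\left(-10\right) 7 I{\left(c{\left(V{\left(-4 \right)},-1 \right)},5 \right)} = \left(-10\right) 7 \left(2 + 6 \left(-1\right) \frac{-5 - 4}{2 \left(-4\right)} + 5 \cdot 6 \left(-1\right) \frac{-5 - 4}{2 \left(-4\right)}\right) = - 70 \left(2 + 6 \left(-1\right) \frac{1}{2} \left(- \frac{1}{4}\right) \left(-9\right) + 5 \cdot 6 \left(-1\right) \frac{1}{2} \left(- \frac{1}{4}\right) \left(-9\right)\right) = - 70 \left(2 + 6 \left(-1\right) \frac{9}{8} + 5 \cdot 6 \left(-1\right) \frac{9}{8}\right) = - 70 \left(2 - \frac{27}{4} + 5 \left(- \frac{27}{4}\right)\right) = - 70 \left(2 - \frac{27}{4} - \frac{135}{4}\right) = \left(-70\right) \left(- \frac{77}{2}\right) = 2695$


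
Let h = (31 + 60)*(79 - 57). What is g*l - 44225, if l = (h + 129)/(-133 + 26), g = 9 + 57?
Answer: -4872721/107 ≈ -45539.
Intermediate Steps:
h = 2002 (h = 91*22 = 2002)
g = 66
l = -2131/107 (l = (2002 + 129)/(-133 + 26) = 2131/(-107) = 2131*(-1/107) = -2131/107 ≈ -19.916)
g*l - 44225 = 66*(-2131/107) - 44225 = -140646/107 - 44225 = -4872721/107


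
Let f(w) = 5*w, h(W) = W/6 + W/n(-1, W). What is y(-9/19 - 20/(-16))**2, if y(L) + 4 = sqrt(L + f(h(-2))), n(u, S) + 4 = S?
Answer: (152 - sqrt(1121))**2/1444 ≈ 9.7276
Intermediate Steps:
n(u, S) = -4 + S
h(W) = W/6 + W/(-4 + W)
y(L) = -4 + sqrt(L) (y(L) = -4 + sqrt(L + 5*((1/6)*(-2)*(2 - 2)/(-4 - 2))) = -4 + sqrt(L + 5*((1/6)*(-2)*0/(-6))) = -4 + sqrt(L + 5*((1/6)*(-2)*(-1/6)*0)) = -4 + sqrt(L + 5*0) = -4 + sqrt(L + 0) = -4 + sqrt(L))
y(-9/19 - 20/(-16))**2 = (-4 + sqrt(-9/19 - 20/(-16)))**2 = (-4 + sqrt(-9*1/19 - 20*(-1/16)))**2 = (-4 + sqrt(-9/19 + 5/4))**2 = (-4 + sqrt(59/76))**2 = (-4 + sqrt(1121)/38)**2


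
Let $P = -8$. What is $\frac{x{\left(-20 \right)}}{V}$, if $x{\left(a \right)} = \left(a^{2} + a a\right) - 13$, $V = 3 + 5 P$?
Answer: $- \frac{787}{37} \approx -21.27$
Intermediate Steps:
$V = -37$ ($V = 3 + 5 \left(-8\right) = 3 - 40 = -37$)
$x{\left(a \right)} = -13 + 2 a^{2}$ ($x{\left(a \right)} = \left(a^{2} + a^{2}\right) - 13 = 2 a^{2} - 13 = -13 + 2 a^{2}$)
$\frac{x{\left(-20 \right)}}{V} = \frac{-13 + 2 \left(-20\right)^{2}}{-37} = \left(-13 + 2 \cdot 400\right) \left(- \frac{1}{37}\right) = \left(-13 + 800\right) \left(- \frac{1}{37}\right) = 787 \left(- \frac{1}{37}\right) = - \frac{787}{37}$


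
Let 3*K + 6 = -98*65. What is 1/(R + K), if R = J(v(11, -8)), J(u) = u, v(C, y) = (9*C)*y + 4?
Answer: -3/8740 ≈ -0.00034325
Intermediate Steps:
v(C, y) = 4 + 9*C*y (v(C, y) = 9*C*y + 4 = 4 + 9*C*y)
R = -788 (R = 4 + 9*11*(-8) = 4 - 792 = -788)
K = -6376/3 (K = -2 + (-98*65)/3 = -2 + (⅓)*(-6370) = -2 - 6370/3 = -6376/3 ≈ -2125.3)
1/(R + K) = 1/(-788 - 6376/3) = 1/(-8740/3) = -3/8740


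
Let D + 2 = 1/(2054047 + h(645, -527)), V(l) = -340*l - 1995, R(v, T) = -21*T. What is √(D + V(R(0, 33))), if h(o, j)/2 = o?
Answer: 4*√61682461269874739/2055337 ≈ 483.35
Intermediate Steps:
h(o, j) = 2*o
V(l) = -1995 - 340*l
D = -4110673/2055337 (D = -2 + 1/(2054047 + 2*645) = -2 + 1/(2054047 + 1290) = -2 + 1/2055337 = -4110673/2055337 ≈ -2.0000)
√(D + V(R(0, 33))) = √(-4110673/2055337 + (-1995 - (-7140)*33)) = √(-4110673/2055337 + (-1995 - 340*(-693))) = √(-4110673/2055337 + (-1995 + 235620)) = √(-4110673/2055337 + 233625) = √(480173995952/2055337) = 4*√61682461269874739/2055337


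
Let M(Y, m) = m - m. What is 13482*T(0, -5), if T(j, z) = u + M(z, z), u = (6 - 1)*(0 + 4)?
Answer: 269640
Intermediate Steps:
M(Y, m) = 0
u = 20 (u = 5*4 = 20)
T(j, z) = 20 (T(j, z) = 20 + 0 = 20)
13482*T(0, -5) = 13482*20 = 269640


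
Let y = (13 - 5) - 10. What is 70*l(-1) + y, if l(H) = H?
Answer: -72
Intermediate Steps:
y = -2 (y = 8 - 10 = -2)
70*l(-1) + y = 70*(-1) - 2 = -70 - 2 = -72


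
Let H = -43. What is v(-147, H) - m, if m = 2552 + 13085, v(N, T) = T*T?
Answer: -13788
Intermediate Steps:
v(N, T) = T**2
m = 15637
v(-147, H) - m = (-43)**2 - 1*15637 = 1849 - 15637 = -13788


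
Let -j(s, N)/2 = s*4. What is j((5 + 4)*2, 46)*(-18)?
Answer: 2592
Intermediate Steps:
j(s, N) = -8*s (j(s, N) = -2*s*4 = -8*s)
j((5 + 4)*2, 46)*(-18) = -8*(5 + 4)*2*(-18) = -72*2*(-18) = -8*18*(-18) = -144*(-18) = 2592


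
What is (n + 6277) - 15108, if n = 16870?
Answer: 8039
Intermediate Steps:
(n + 6277) - 15108 = (16870 + 6277) - 15108 = 23147 - 15108 = 8039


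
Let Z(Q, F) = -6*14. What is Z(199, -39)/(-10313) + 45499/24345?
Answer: 471276167/251069985 ≈ 1.8771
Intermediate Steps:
Z(Q, F) = -84
Z(199, -39)/(-10313) + 45499/24345 = -84/(-10313) + 45499/24345 = -84*(-1/10313) + 45499*(1/24345) = 84/10313 + 45499/24345 = 471276167/251069985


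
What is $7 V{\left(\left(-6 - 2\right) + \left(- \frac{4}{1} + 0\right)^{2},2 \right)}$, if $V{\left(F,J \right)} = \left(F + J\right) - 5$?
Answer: $35$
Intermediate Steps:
$V{\left(F,J \right)} = -5 + F + J$
$7 V{\left(\left(-6 - 2\right) + \left(- \frac{4}{1} + 0\right)^{2},2 \right)} = 7 \left(-5 + \left(\left(-6 - 2\right) + \left(- \frac{4}{1} + 0\right)^{2}\right) + 2\right) = 7 \left(-5 - \left(8 - \left(\left(-4\right) 1 + 0\right)^{2}\right) + 2\right) = 7 \left(-5 - \left(8 - \left(-4 + 0\right)^{2}\right) + 2\right) = 7 \left(-5 - \left(8 - \left(-4\right)^{2}\right) + 2\right) = 7 \left(-5 + \left(-8 + 16\right) + 2\right) = 7 \left(-5 + 8 + 2\right) = 7 \cdot 5 = 35$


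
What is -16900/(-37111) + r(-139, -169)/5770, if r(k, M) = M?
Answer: 91241241/214130470 ≈ 0.42610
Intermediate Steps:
-16900/(-37111) + r(-139, -169)/5770 = -16900/(-37111) - 169/5770 = -16900*(-1/37111) - 169*1/5770 = 16900/37111 - 169/5770 = 91241241/214130470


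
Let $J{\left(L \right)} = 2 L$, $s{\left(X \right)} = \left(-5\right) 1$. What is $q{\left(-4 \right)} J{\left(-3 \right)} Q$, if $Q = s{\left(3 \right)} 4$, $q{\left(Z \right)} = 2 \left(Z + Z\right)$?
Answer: $-1920$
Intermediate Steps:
$s{\left(X \right)} = -5$
$q{\left(Z \right)} = 4 Z$ ($q{\left(Z \right)} = 2 \cdot 2 Z = 4 Z$)
$Q = -20$ ($Q = \left(-5\right) 4 = -20$)
$q{\left(-4 \right)} J{\left(-3 \right)} Q = 4 \left(-4\right) 2 \left(-3\right) \left(-20\right) = \left(-16\right) \left(-6\right) \left(-20\right) = 96 \left(-20\right) = -1920$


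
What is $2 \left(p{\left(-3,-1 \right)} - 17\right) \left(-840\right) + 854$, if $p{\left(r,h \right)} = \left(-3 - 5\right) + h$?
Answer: $44534$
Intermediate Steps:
$p{\left(r,h \right)} = -8 + h$
$2 \left(p{\left(-3,-1 \right)} - 17\right) \left(-840\right) + 854 = 2 \left(\left(-8 - 1\right) - 17\right) \left(-840\right) + 854 = 2 \left(-9 - 17\right) \left(-840\right) + 854 = 2 \left(-26\right) \left(-840\right) + 854 = \left(-52\right) \left(-840\right) + 854 = 43680 + 854 = 44534$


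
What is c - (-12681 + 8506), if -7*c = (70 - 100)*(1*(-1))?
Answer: 29195/7 ≈ 4170.7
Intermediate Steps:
c = -30/7 (c = -(70 - 100)*1*(-1)/7 = -(-30)*(-1)/7 = -⅐*30 = -30/7 ≈ -4.2857)
c - (-12681 + 8506) = -30/7 - (-12681 + 8506) = -30/7 - 1*(-4175) = -30/7 + 4175 = 29195/7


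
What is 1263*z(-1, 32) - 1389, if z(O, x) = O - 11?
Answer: -16545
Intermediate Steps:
z(O, x) = -11 + O
1263*z(-1, 32) - 1389 = 1263*(-11 - 1) - 1389 = 1263*(-12) - 1389 = -15156 - 1389 = -16545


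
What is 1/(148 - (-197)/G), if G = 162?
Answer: 162/24173 ≈ 0.0067017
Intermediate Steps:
1/(148 - (-197)/G) = 1/(148 - (-197)/162) = 1/(148 - 1*(-197/162)) = 1/(148 + 197/162) = 1/(24173/162) = 162/24173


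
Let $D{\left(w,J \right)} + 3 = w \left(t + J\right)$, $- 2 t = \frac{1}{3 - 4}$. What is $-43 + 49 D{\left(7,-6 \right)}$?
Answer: $- \frac{4153}{2} \approx -2076.5$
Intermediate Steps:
$t = \frac{1}{2}$ ($t = - \frac{1}{2 \left(3 - 4\right)} = - \frac{1}{2 \left(-1\right)} = \left(- \frac{1}{2}\right) \left(-1\right) = \frac{1}{2} \approx 0.5$)
$D{\left(w,J \right)} = -3 + w \left(\frac{1}{2} + J\right)$
$-43 + 49 D{\left(7,-6 \right)} = -43 + 49 \left(-3 + \frac{1}{2} \cdot 7 - 42\right) = -43 + 49 \left(-3 + \frac{7}{2} - 42\right) = -43 + 49 \left(- \frac{83}{2}\right) = -43 - \frac{4067}{2} = - \frac{4153}{2}$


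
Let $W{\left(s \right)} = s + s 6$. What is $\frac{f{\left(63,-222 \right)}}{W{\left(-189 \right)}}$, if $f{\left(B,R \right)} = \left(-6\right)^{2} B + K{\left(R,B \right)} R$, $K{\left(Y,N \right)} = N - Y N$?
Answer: $\frac{16490}{7} \approx 2355.7$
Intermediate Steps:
$W{\left(s \right)} = 7 s$ ($W{\left(s \right)} = s + 6 s = 7 s$)
$K{\left(Y,N \right)} = N - N Y$
$f{\left(B,R \right)} = 36 B + B R \left(1 - R\right)$ ($f{\left(B,R \right)} = \left(-6\right)^{2} B + B \left(1 - R\right) R = 36 B + B R \left(1 - R\right)$)
$\frac{f{\left(63,-222 \right)}}{W{\left(-189 \right)}} = \frac{63 \left(36 - - 222 \left(-1 - 222\right)\right)}{7 \left(-189\right)} = \frac{63 \left(36 - \left(-222\right) \left(-223\right)\right)}{-1323} = 63 \left(36 - 49506\right) \left(- \frac{1}{1323}\right) = 63 \left(-49470\right) \left(- \frac{1}{1323}\right) = \left(-3116610\right) \left(- \frac{1}{1323}\right) = \frac{16490}{7}$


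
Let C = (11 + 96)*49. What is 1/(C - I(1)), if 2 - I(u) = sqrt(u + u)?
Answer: 5241/27468079 - sqrt(2)/27468079 ≈ 0.00019075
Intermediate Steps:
C = 5243 (C = 107*49 = 5243)
I(u) = 2 - sqrt(2)*sqrt(u) (I(u) = 2 - sqrt(u + u) = 2 - sqrt(2*u) = 2 - sqrt(2)*sqrt(u))
1/(C - I(1)) = 1/(5243 - (2 - sqrt(2)*sqrt(1))) = 1/(5243 - (2 - 1*sqrt(2)*1)) = 1/(5243 - (2 - sqrt(2))) = 1/(5243 + (-2 + sqrt(2))) = 1/(5241 + sqrt(2))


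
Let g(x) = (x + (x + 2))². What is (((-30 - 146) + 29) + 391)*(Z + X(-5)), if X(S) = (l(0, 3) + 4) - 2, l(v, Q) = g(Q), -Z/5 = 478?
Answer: -567056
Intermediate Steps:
Z = -2390 (Z = -5*478 = -2390)
g(x) = (2 + 2*x)² (g(x) = (x + (2 + x))² = (2 + 2*x)²)
l(v, Q) = 4*(1 + Q)²
X(S) = 66 (X(S) = (4*(1 + 3)² + 4) - 2 = (4*4² + 4) - 2 = (4*16 + 4) - 2 = (64 + 4) - 2 = 68 - 2 = 66)
(((-30 - 146) + 29) + 391)*(Z + X(-5)) = (((-30 - 146) + 29) + 391)*(-2390 + 66) = ((-176 + 29) + 391)*(-2324) = (-147 + 391)*(-2324) = 244*(-2324) = -567056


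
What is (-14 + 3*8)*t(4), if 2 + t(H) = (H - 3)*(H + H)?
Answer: 60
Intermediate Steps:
t(H) = -2 + 2*H*(-3 + H) (t(H) = -2 + (H - 3)*(H + H) = -2 + (-3 + H)*(2*H) = -2 + 2*H*(-3 + H))
(-14 + 3*8)*t(4) = (-14 + 3*8)*(-2 - 6*4 + 2*4²) = (-14 + 24)*(-2 - 24 + 2*16) = 10*(-2 - 24 + 32) = 10*6 = 60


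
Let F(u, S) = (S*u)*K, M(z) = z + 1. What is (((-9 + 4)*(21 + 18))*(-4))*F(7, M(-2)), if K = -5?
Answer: 27300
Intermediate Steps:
M(z) = 1 + z
F(u, S) = -5*S*u (F(u, S) = (S*u)*(-5) = -5*S*u)
(((-9 + 4)*(21 + 18))*(-4))*F(7, M(-2)) = (((-9 + 4)*(21 + 18))*(-4))*(-5*(1 - 2)*7) = (-5*39*(-4))*(-5*(-1)*7) = -195*(-4)*35 = 780*35 = 27300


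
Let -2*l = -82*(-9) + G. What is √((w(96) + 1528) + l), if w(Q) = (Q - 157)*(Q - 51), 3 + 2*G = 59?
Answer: 40*I ≈ 40.0*I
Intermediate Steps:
G = 28 (G = -3/2 + (½)*59 = -3/2 + 59/2 = 28)
w(Q) = (-157 + Q)*(-51 + Q)
l = -383 (l = -(-82*(-9) + 28)/2 = -(738 + 28)/2 = -½*766 = -383)
√((w(96) + 1528) + l) = √(((8007 + 96² - 208*96) + 1528) - 383) = √(((8007 + 9216 - 19968) + 1528) - 383) = √((-2745 + 1528) - 383) = √(-1217 - 383) = √(-1600) = 40*I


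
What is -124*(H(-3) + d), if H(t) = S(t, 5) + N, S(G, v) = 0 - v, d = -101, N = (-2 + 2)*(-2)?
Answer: 13144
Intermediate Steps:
N = 0 (N = 0*(-2) = 0)
S(G, v) = -v
H(t) = -5 (H(t) = -1*5 + 0 = -5 + 0 = -5)
-124*(H(-3) + d) = -124*(-5 - 101) = -124*(-106) = 13144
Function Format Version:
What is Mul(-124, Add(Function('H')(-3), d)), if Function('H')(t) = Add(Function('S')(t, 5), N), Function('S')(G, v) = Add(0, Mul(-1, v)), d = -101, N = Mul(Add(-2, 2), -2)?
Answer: 13144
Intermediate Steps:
N = 0 (N = Mul(0, -2) = 0)
Function('S')(G, v) = Mul(-1, v)
Function('H')(t) = -5 (Function('H')(t) = Add(Mul(-1, 5), 0) = Add(-5, 0) = -5)
Mul(-124, Add(Function('H')(-3), d)) = Mul(-124, Add(-5, -101)) = Mul(-124, -106) = 13144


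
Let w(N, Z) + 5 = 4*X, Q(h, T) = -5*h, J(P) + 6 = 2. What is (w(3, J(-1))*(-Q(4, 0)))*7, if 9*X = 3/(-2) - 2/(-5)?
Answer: -6916/9 ≈ -768.44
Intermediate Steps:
X = -11/90 (X = (3/(-2) - 2/(-5))/9 = (3*(-½) - 2*(-⅕))/9 = (-3/2 + ⅖)/9 = (⅑)*(-11/10) = -11/90 ≈ -0.12222)
J(P) = -4 (J(P) = -6 + 2 = -4)
w(N, Z) = -247/45 (w(N, Z) = -5 + 4*(-11/90) = -5 - 22/45 = -247/45)
(w(3, J(-1))*(-Q(4, 0)))*7 = -(-247)*(-5*4)/45*7 = -(-247)*(-20)/45*7 = -247/45*20*7 = -988/9*7 = -6916/9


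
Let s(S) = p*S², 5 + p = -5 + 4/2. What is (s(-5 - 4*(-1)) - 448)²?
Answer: 207936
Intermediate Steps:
p = -8 (p = -5 + (-5 + 4/2) = -5 + (-5 + 4*(½)) = -5 + (-5 + 2) = -5 - 3 = -8)
s(S) = -8*S²
(s(-5 - 4*(-1)) - 448)² = (-8*(-5 - 4*(-1))² - 448)² = (-8*(-5 + 4)² - 448)² = (-8*(-1)² - 448)² = (-8*1 - 448)² = (-8 - 448)² = (-456)² = 207936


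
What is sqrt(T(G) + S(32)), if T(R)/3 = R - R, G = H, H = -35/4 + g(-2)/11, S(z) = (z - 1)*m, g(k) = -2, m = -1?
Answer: I*sqrt(31) ≈ 5.5678*I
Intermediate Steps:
S(z) = 1 - z (S(z) = (z - 1)*(-1) = (-1 + z)*(-1) = 1 - z)
H = -393/44 (H = -35/4 - 2/11 = -393/44 ≈ -8.9318)
G = -393/44 ≈ -8.9318
T(R) = 0 (T(R) = 3*(R - R) = 3*0 = 0)
sqrt(T(G) + S(32)) = sqrt(0 + (1 - 1*32)) = sqrt(0 + (1 - 32)) = sqrt(0 - 31) = sqrt(-31) = I*sqrt(31)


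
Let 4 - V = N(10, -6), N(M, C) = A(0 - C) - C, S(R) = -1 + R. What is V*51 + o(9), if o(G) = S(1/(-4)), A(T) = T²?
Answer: -7757/4 ≈ -1939.3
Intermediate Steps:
o(G) = -5/4 (o(G) = -1 + 1/(-4) = -1 - ¼ = -5/4)
N(M, C) = C² - C (N(M, C) = (0 - C)² - C = (-C)² - C = C² - C)
V = -38 (V = 4 - (-6)*(-1 - 6) = 4 - (-6)*(-7) = 4 - 1*42 = 4 - 42 = -38)
V*51 + o(9) = -38*51 - 5/4 = -1938 - 5/4 = -7757/4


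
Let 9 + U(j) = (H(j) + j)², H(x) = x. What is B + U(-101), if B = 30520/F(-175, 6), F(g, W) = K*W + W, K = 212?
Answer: 26083265/639 ≈ 40819.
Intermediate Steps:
F(g, W) = 213*W (F(g, W) = 212*W + W = 213*W)
U(j) = -9 + 4*j² (U(j) = -9 + (j + j)² = -9 + (2*j)² = -9 + 4*j²)
B = 15260/639 (B = 30520/((213*6)) = 30520/1278 = 30520*(1/1278) = 15260/639 ≈ 23.881)
B + U(-101) = 15260/639 + (-9 + 4*(-101)²) = 15260/639 + (-9 + 4*10201) = 15260/639 + (-9 + 40804) = 15260/639 + 40795 = 26083265/639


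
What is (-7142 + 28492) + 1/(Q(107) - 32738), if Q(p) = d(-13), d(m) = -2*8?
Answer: 699297899/32754 ≈ 21350.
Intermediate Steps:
d(m) = -16
Q(p) = -16
(-7142 + 28492) + 1/(Q(107) - 32738) = (-7142 + 28492) + 1/(-16 - 32738) = 21350 + 1/(-32754) = 21350 - 1/32754 = 699297899/32754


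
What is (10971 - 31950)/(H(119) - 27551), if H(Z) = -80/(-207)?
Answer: 620379/814711 ≈ 0.76147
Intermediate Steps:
H(Z) = 80/207 (H(Z) = -80*(-1/207) = 80/207)
(10971 - 31950)/(H(119) - 27551) = (10971 - 31950)/(80/207 - 27551) = -20979/(-5702977/207) = -20979*(-207/5702977) = 620379/814711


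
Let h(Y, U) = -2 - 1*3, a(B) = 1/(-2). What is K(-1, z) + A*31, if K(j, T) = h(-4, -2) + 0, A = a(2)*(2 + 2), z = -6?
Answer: -67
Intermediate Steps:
a(B) = -½
h(Y, U) = -5 (h(Y, U) = -2 - 3 = -5)
A = -2 (A = -(2 + 2)/2 = -½*4 = -2)
K(j, T) = -5 (K(j, T) = -5 + 0 = -5)
K(-1, z) + A*31 = -5 - 2*31 = -5 - 62 = -67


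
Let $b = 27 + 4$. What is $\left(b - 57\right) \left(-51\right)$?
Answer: $1326$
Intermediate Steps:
$b = 31$
$\left(b - 57\right) \left(-51\right) = \left(31 - 57\right) \left(-51\right) = \left(-26\right) \left(-51\right) = 1326$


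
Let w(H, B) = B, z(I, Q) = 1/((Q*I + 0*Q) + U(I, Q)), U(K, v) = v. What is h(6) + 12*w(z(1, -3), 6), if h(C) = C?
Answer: 78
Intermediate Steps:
z(I, Q) = 1/(Q + I*Q) (z(I, Q) = 1/((Q*I + 0*Q) + Q) = 1/((I*Q + 0) + Q) = 1/(I*Q + Q) = 1/(Q + I*Q))
h(6) + 12*w(z(1, -3), 6) = 6 + 12*6 = 6 + 72 = 78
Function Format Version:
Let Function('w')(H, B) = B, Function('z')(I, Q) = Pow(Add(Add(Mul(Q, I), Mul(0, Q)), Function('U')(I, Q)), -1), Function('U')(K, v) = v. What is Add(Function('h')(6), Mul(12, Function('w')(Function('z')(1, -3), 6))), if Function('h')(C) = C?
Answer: 78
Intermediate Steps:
Function('z')(I, Q) = Pow(Add(Q, Mul(I, Q)), -1) (Function('z')(I, Q) = Pow(Add(Add(Mul(Q, I), Mul(0, Q)), Q), -1) = Pow(Add(Add(Mul(I, Q), 0), Q), -1) = Pow(Add(Mul(I, Q), Q), -1) = Pow(Add(Q, Mul(I, Q)), -1))
Add(Function('h')(6), Mul(12, Function('w')(Function('z')(1, -3), 6))) = Add(6, Mul(12, 6)) = Add(6, 72) = 78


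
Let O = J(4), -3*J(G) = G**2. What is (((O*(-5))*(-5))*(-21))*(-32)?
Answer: -89600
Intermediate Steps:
J(G) = -G**2/3
O = -16/3 (O = -1/3*4**2 = -1/3*16 = -16/3 ≈ -5.3333)
(((O*(-5))*(-5))*(-21))*(-32) = ((-16/3*(-5)*(-5))*(-21))*(-32) = (((80/3)*(-5))*(-21))*(-32) = -400/3*(-21)*(-32) = 2800*(-32) = -89600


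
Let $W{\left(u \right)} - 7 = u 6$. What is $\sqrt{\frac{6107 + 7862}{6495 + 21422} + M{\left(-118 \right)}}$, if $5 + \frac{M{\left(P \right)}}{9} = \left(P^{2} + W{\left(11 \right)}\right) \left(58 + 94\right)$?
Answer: $\frac{4 \sqrt{932690517004382}}{27917} \approx 4375.8$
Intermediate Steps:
$W{\left(u \right)} = 7 + 6 u$ ($W{\left(u \right)} = 7 + u 6 = 7 + 6 u$)
$M{\left(P \right)} = 99819 + 1368 P^{2}$ ($M{\left(P \right)} = -45 + 9 \left(P^{2} + \left(7 + 6 \cdot 11\right)\right) \left(58 + 94\right) = -45 + 9 \left(P^{2} + \left(7 + 66\right)\right) 152 = -45 + 9 \left(P^{2} + 73\right) 152 = -45 + 9 \left(73 + P^{2}\right) 152 = -45 + 9 \left(11096 + 152 P^{2}\right) = -45 + \left(99864 + 1368 P^{2}\right) = 99819 + 1368 P^{2}$)
$\sqrt{\frac{6107 + 7862}{6495 + 21422} + M{\left(-118 \right)}} = \sqrt{\frac{6107 + 7862}{6495 + 21422} + \left(99819 + 1368 \left(-118\right)^{2}\right)} = \sqrt{\frac{13969}{27917} + \left(99819 + 1368 \cdot 13924\right)} = \sqrt{13969 \cdot \frac{1}{27917} + \left(99819 + 19048032\right)} = \sqrt{\frac{13969}{27917} + 19147851} = \sqrt{\frac{534550570336}{27917}} = \frac{4 \sqrt{932690517004382}}{27917}$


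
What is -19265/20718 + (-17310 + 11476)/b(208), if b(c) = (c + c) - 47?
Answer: -4739911/283146 ≈ -16.740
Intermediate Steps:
b(c) = -47 + 2*c (b(c) = 2*c - 47 = -47 + 2*c)
-19265/20718 + (-17310 + 11476)/b(208) = -19265/20718 + (-17310 + 11476)/(-47 + 2*208) = -19265*1/20718 - 5834/(-47 + 416) = -19265/20718 - 5834/369 = -4739911/283146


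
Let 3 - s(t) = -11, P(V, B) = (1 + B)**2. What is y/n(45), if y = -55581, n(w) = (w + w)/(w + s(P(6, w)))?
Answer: -1093093/30 ≈ -36436.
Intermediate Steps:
s(t) = 14 (s(t) = 3 - 1*(-11) = 3 + 11 = 14)
n(w) = 2*w/(14 + w) (n(w) = (w + w)/(w + 14) = (2*w)/(14 + w) = 2*w/(14 + w))
y/n(45) = -55581/(2*45/(14 + 45)) = -55581/(2*45/59) = -55581/(2*45*(1/59)) = -55581/90/59 = -55581*59/90 = -1093093/30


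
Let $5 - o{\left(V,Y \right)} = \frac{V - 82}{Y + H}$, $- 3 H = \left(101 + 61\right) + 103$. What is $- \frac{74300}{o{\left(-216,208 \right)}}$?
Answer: $- \frac{26673700}{2689} \approx -9919.6$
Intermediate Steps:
$H = - \frac{265}{3}$ ($H = - \frac{\left(101 + 61\right) + 103}{3} = - \frac{162 + 103}{3} = \left(- \frac{1}{3}\right) 265 = - \frac{265}{3} \approx -88.333$)
$o{\left(V,Y \right)} = 5 - \frac{-82 + V}{- \frac{265}{3} + Y}$ ($o{\left(V,Y \right)} = 5 - \frac{V - 82}{Y - \frac{265}{3}} = 5 - \frac{-82 + V}{- \frac{265}{3} + Y}$)
$- \frac{74300}{o{\left(-216,208 \right)}} = - \frac{74300}{\frac{1}{-265 + 3 \cdot 208} \left(-1079 - -648 + 15 \cdot 208\right)} = - \frac{74300}{\frac{1}{-265 + 624} \left(-1079 + 648 + 3120\right)} = - \frac{74300}{\frac{1}{359} \cdot 2689} = - \frac{74300}{\frac{2689}{359}} = \left(-74300\right) \frac{359}{2689} = - \frac{26673700}{2689}$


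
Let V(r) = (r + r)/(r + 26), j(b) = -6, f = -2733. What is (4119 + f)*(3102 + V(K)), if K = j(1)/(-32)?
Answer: 1801445184/419 ≈ 4.2994e+6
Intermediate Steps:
K = 3/16 (K = -6/(-32) = -6*(-1/32) = 3/16 ≈ 0.18750)
V(r) = 2*r/(26 + r) (V(r) = (2*r)/(26 + r) = 2*r/(26 + r))
(4119 + f)*(3102 + V(K)) = (4119 - 2733)*(3102 + 2*(3/16)/(26 + 3/16)) = 1386*(3102 + 2*(3/16)/(419/16)) = 1386*(3102 + 2*(3/16)*(16/419)) = 1386*(3102 + 6/419) = 1386*(1299744/419) = 1801445184/419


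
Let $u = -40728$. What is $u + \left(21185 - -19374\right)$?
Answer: $-169$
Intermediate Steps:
$u + \left(21185 - -19374\right) = -40728 + \left(21185 - -19374\right) = -40728 + \left(21185 + 19374\right) = -40728 + 40559 = -169$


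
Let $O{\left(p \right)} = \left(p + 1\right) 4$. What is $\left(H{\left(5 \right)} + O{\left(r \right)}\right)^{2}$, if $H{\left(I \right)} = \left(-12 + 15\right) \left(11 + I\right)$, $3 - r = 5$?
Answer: $1936$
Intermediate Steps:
$r = -2$ ($r = 3 - 5 = -2$)
$O{\left(p \right)} = 4 + 4 p$ ($O{\left(p \right)} = \left(1 + p\right) 4 = 4 + 4 p$)
$H{\left(I \right)} = 33 + 3 I$ ($H{\left(I \right)} = 3 \left(11 + I\right) = 33 + 3 I$)
$\left(H{\left(5 \right)} + O{\left(r \right)}\right)^{2} = \left(\left(33 + 3 \cdot 5\right) + \left(4 + 4 \left(-2\right)\right)\right)^{2} = \left(\left(33 + 15\right) + \left(4 - 8\right)\right)^{2} = \left(48 - 4\right)^{2} = 44^{2} = 1936$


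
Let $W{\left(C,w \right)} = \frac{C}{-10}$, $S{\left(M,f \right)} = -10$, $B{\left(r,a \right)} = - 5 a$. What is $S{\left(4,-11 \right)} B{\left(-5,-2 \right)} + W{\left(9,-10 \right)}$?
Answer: $- \frac{1009}{10} \approx -100.9$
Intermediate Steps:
$W{\left(C,w \right)} = - \frac{C}{10}$ ($W{\left(C,w \right)} = C \left(- \frac{1}{10}\right) = - \frac{C}{10}$)
$S{\left(4,-11 \right)} B{\left(-5,-2 \right)} + W{\left(9,-10 \right)} = - 10 \left(\left(-5\right) \left(-2\right)\right) - \frac{9}{10} = \left(-10\right) 10 - \frac{9}{10} = -100 - \frac{9}{10} = - \frac{1009}{10}$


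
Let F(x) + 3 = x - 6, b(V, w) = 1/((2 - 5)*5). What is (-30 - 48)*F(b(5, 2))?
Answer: 3536/5 ≈ 707.20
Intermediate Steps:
b(V, w) = -1/15 (b(V, w) = 1/(-3*5) = 1/(-15) = -1/15)
F(x) = -9 + x (F(x) = -3 + (x - 6) = -3 + (-6 + x) = -9 + x)
(-30 - 48)*F(b(5, 2)) = (-30 - 48)*(-9 - 1/15) = -78*(-136/15) = 3536/5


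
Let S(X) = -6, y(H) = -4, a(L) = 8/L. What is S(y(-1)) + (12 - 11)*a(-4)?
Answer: -8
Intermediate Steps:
S(y(-1)) + (12 - 11)*a(-4) = -6 + (12 - 11)*(8/(-4)) = -6 + 1*(8*(-¼)) = -6 + 1*(-2) = -6 - 2 = -8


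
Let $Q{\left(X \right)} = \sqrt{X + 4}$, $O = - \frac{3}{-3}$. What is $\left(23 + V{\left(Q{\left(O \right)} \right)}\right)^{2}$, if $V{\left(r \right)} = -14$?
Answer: $81$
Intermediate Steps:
$O = 1$ ($O = \left(-3\right) \left(- \frac{1}{3}\right) = 1$)
$Q{\left(X \right)} = \sqrt{4 + X}$
$\left(23 + V{\left(Q{\left(O \right)} \right)}\right)^{2} = \left(23 - 14\right)^{2} = 9^{2} = 81$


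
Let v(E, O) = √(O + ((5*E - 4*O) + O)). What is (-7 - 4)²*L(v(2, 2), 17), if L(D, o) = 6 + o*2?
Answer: 4840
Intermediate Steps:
v(E, O) = √(-2*O + 5*E) (v(E, O) = √(O + ((-4*O + 5*E) + O)) = √(O + (-3*O + 5*E)) = √(-2*O + 5*E))
L(D, o) = 6 + 2*o
(-7 - 4)²*L(v(2, 2), 17) = (-7 - 4)²*(6 + 2*17) = (-11)²*(6 + 34) = 121*40 = 4840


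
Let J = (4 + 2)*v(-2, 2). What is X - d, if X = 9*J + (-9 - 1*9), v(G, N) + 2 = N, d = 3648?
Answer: -3666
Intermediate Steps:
v(G, N) = -2 + N
J = 0 (J = (4 + 2)*(-2 + 2) = 6*0 = 0)
X = -18 (X = 9*0 + (-9 - 1*9) = 0 + (-9 - 9) = 0 - 18 = -18)
X - d = -18 - 1*3648 = -18 - 3648 = -3666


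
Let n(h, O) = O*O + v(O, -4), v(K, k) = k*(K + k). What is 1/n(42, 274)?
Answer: 1/73996 ≈ 1.3514e-5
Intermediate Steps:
n(h, O) = 16 + O**2 - 4*O (n(h, O) = O*O - 4*(O - 4) = O**2 - 4*(-4 + O) = O**2 + (16 - 4*O) = 16 + O**2 - 4*O)
1/n(42, 274) = 1/(16 + 274**2 - 4*274) = 1/(16 + 75076 - 1096) = 1/73996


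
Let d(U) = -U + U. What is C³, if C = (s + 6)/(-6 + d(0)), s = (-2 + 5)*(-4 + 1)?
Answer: ⅛ ≈ 0.12500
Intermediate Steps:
d(U) = 0
s = -9 (s = 3*(-3) = -9)
C = ½ (C = (-9 + 6)/(-6 + 0) = -3/(-6) = -3*(-⅙) = ½ ≈ 0.50000)
C³ = (½)³ = ⅛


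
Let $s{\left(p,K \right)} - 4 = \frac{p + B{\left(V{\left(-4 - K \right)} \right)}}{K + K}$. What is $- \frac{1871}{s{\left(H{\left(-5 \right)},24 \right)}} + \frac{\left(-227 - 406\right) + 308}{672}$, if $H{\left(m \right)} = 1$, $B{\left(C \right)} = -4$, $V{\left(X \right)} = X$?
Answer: $- \frac{958927}{2016} \approx -475.66$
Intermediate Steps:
$s{\left(p,K \right)} = 4 + \frac{-4 + p}{2 K}$ ($s{\left(p,K \right)} = 4 + \frac{p - 4}{K + K} = 4 + \frac{-4 + p}{2 K}$)
$- \frac{1871}{s{\left(H{\left(-5 \right)},24 \right)}} + \frac{\left(-227 - 406\right) + 308}{672} = - \frac{1871}{\frac{1}{2} \cdot \frac{1}{24} \left(-4 + 1 + 8 \cdot 24\right)} + \frac{\left(-227 - 406\right) + 308}{672} = - \frac{1871}{\frac{1}{2} \cdot \frac{1}{24} \left(-4 + 1 + 192\right)} + \left(-633 + 308\right) \frac{1}{672} = - \frac{1871}{\frac{1}{2} \cdot \frac{1}{24} \cdot 189} - \frac{325}{672} = - \frac{1871}{\frac{63}{16}} - \frac{325}{672} = \left(-1871\right) \frac{16}{63} - \frac{325}{672} = - \frac{29936}{63} - \frac{325}{672} = - \frac{958927}{2016}$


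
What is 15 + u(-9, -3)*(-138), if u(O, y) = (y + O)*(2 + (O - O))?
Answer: 3327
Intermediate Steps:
u(O, y) = 2*O + 2*y (u(O, y) = (O + y)*(2 + 0) = (O + y)*2 = 2*O + 2*y)
15 + u(-9, -3)*(-138) = 15 + (2*(-9) + 2*(-3))*(-138) = 15 + (-18 - 6)*(-138) = 15 - 24*(-138) = 15 + 3312 = 3327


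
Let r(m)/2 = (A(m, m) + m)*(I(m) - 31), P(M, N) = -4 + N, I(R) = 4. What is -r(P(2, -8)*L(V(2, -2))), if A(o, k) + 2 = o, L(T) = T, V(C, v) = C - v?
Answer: -5292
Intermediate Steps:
A(o, k) = -2 + o
r(m) = 108 - 108*m (r(m) = 2*(((-2 + m) + m)*(4 - 31)) = 2*((-2 + 2*m)*(-27)) = 2*(54 - 54*m) = 108 - 108*m)
-r(P(2, -8)*L(V(2, -2))) = -(108 - 108*(-4 - 8)*(2 - 1*(-2))) = -(108 - (-1296)*(2 + 2)) = -(108 - (-1296)*4) = -(108 - 108*(-48)) = -(108 + 5184) = -1*5292 = -5292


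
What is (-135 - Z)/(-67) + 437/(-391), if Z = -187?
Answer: -2157/1139 ≈ -1.8938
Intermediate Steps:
(-135 - Z)/(-67) + 437/(-391) = (-135 - 1*(-187))/(-67) + 437/(-391) = (-135 + 187)*(-1/67) + 437*(-1/391) = 52*(-1/67) - 19/17 = -52/67 - 19/17 = -2157/1139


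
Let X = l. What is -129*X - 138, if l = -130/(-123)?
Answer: -11248/41 ≈ -274.34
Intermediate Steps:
l = 130/123 (l = -130*(-1/123) = 130/123 ≈ 1.0569)
X = 130/123 ≈ 1.0569
-129*X - 138 = -129*130/123 - 138 = -5590/41 - 138 = -11248/41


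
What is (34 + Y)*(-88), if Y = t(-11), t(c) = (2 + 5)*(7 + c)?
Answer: -528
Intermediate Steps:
t(c) = 49 + 7*c (t(c) = 7*(7 + c) = 49 + 7*c)
Y = -28 (Y = 49 + 7*(-11) = 49 - 77 = -28)
(34 + Y)*(-88) = (34 - 28)*(-88) = 6*(-88) = -528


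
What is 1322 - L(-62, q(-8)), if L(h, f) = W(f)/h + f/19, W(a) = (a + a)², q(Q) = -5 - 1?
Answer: 780212/589 ≈ 1324.6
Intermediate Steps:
q(Q) = -6
W(a) = 4*a² (W(a) = (2*a)² = 4*a²)
L(h, f) = f/19 + 4*f²/h (L(h, f) = (4*f²)/h + f/19 = 4*f²/h + f*(1/19) = 4*f²/h + f/19 = f/19 + 4*f²/h)
1322 - L(-62, q(-8)) = 1322 - (-6)*(-62 + 76*(-6))/(19*(-62)) = 1322 - (-6)*(-1)*(-62 - 456)/(19*62) = 1322 - (-6)*(-1)*(-518)/(19*62) = 1322 - 1*(-1554/589) = 1322 + 1554/589 = 780212/589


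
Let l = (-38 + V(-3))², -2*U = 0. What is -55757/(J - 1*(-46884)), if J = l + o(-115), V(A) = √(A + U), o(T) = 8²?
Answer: -2698025473/2341512649 - 4237532*I*√3/2341512649 ≈ -1.1523 - 0.0031346*I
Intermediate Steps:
o(T) = 64
U = 0 (U = -½*0 = 0)
V(A) = √A (V(A) = √(A + 0) = √A)
l = (-38 + I*√3)² (l = (-38 + √(-3))² = (-38 + I*√3)² ≈ 1441.0 - 131.64*I)
J = 64 + (38 - I*√3)² (J = (38 - I*√3)² + 64 = 64 + (38 - I*√3)² ≈ 1505.0 - 131.64*I)
-55757/(J - 1*(-46884)) = -55757/((1505 - 76*I*√3) - 1*(-46884)) = -55757/((1505 - 76*I*√3) + 46884) = -55757/(48389 - 76*I*√3)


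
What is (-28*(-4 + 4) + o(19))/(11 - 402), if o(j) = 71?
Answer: -71/391 ≈ -0.18159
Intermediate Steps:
(-28*(-4 + 4) + o(19))/(11 - 402) = (-28*(-4 + 4) + 71)/(11 - 402) = (-28*0 + 71)/(-391) = (0 + 71)*(-1/391) = 71*(-1/391) = -71/391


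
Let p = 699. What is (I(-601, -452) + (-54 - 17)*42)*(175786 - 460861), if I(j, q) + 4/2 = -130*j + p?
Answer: -21621513375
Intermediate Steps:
I(j, q) = 697 - 130*j (I(j, q) = -2 + (-130*j + 699) = -2 + (699 - 130*j) = 697 - 130*j)
(I(-601, -452) + (-54 - 17)*42)*(175786 - 460861) = ((697 - 130*(-601)) + (-54 - 17)*42)*(175786 - 460861) = ((697 + 78130) - 71*42)*(-285075) = (78827 - 2982)*(-285075) = 75845*(-285075) = -21621513375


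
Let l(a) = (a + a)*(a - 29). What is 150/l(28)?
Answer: -75/28 ≈ -2.6786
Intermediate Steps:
l(a) = 2*a*(-29 + a) (l(a) = (2*a)*(-29 + a) = 2*a*(-29 + a))
150/l(28) = 150/((2*28*(-29 + 28))) = 150/((2*28*(-1))) = 150/(-56) = 150*(-1/56) = -75/28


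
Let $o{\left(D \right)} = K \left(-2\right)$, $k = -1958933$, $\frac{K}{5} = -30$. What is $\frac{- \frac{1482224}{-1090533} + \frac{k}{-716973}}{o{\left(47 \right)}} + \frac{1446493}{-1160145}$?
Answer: $- \frac{2485815289541326453}{2015771831689662900} \approx -1.2332$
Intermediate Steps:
$K = -150$ ($K = 5 \left(-30\right) = -150$)
$o{\left(D \right)} = 300$ ($o{\left(D \right)} = \left(-150\right) \left(-2\right) = 300$)
$\frac{- \frac{1482224}{-1090533} + \frac{k}{-716973}}{o{\left(47 \right)}} + \frac{1446493}{-1160145} = \frac{- \frac{1482224}{-1090533} - \frac{1958933}{-716973}}{300} + \frac{1446493}{-1160145} = \left(\left(-1482224\right) \left(- \frac{1}{1090533}\right) - - \frac{1958933}{716973}\right) \frac{1}{300} + 1446493 \left(- \frac{1}{1160145}\right) = \left(\frac{1482224}{1090533} + \frac{1958933}{716973}\right) \frac{1}{300} - \frac{1446493}{1160145} = \frac{355443963249}{86875857401} \cdot \frac{1}{300} - \frac{1446493}{1160145} = \frac{118481321083}{8687585740100} - \frac{1446493}{1160145} = - \frac{2485815289541326453}{2015771831689662900}$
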